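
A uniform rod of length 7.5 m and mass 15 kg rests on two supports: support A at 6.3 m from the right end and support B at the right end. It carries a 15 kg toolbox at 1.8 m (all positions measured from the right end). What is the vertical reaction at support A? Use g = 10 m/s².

R_A ≈ 132 N

Taking torques about support B:
Beam weight: 15 × 10 = 150 N down at 3.75 m → arm 3.75 m, τ = 150 × 3.75 = 562.5 N·m counterclockwise.
Toolbox: 15 × 10 = 150 N down at 1.8 m → arm 1.8 m, τ = 150 × 1.8 = 270 N·m counterclockwise.
Net load moment about support B = 832.5 N·m counterclockwise.
Reaction R at support A is upward at 6.3 m, arm 6.3 m → moment R × 6.3 clockwise.
Στ = 0 ⇒ R × 6.3 = 832.5 ⇒ R = 132 N.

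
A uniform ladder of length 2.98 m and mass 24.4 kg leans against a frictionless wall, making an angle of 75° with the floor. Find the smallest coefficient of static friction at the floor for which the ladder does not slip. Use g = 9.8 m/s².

About the foot of the ladder:
Ladder weight 24.4×9.8 = 239.1 N acts at 1.49 m along the ladder; its horizontal arm is 1.49·cos75° = 0.3856 m → τ = 92.2 N·m clockwise.
Wall normal N acts horizontally at the top; its moment arm is the height L sinθ = 2.98·sin75° = 2.878 m, counterclockwise.
Balancing moments: N × 2.878 = 92.2, giving N = 32.04 N.
ΣFx = 0 ⇒ f = N_wall = 32.04 N. ΣFy = 0 ⇒ N_floor = 239.1 N.
μ_min = f / N_floor = 32.04 / 239.1 = 0.134.

μ_min ≈ 0.134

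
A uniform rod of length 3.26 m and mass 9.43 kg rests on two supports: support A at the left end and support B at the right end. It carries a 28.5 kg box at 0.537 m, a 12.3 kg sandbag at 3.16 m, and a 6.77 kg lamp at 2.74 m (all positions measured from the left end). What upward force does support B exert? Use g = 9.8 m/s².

About support A:
Beam weight: 9.43 × 9.8 = 92.41 N down at 1.63 m → arm 1.63 m, τ = 92.41 × 1.63 = 150.6 N·m clockwise.
Box: 28.5 × 9.8 = 279.3 N down at 0.537 m → arm 0.537 m, τ = 279.3 × 0.537 = 150 N·m clockwise.
Sandbag: 12.3 × 9.8 = 120.5 N down at 3.16 m → arm 3.16 m, τ = 120.5 × 3.16 = 380.8 N·m clockwise.
Lamp: 6.77 × 9.8 = 66.35 N down at 2.74 m → arm 2.74 m, τ = 66.35 × 2.74 = 181.8 N·m clockwise.
Net load moment about support A = 863.2 N·m clockwise.
Reaction R at support B is upward at 3.26 m, arm 3.26 m → moment R × 3.26 counterclockwise.
Στ = 0 ⇒ R × 3.26 = 863.2 ⇒ R = 265 N.

R_B ≈ 265 N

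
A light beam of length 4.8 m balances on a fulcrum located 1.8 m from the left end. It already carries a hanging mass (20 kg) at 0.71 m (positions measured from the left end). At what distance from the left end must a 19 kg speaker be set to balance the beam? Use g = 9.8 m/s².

Take moments about the fulcrum (at 1.8 m from the left end).
Hanging mass: 20 × 9.8 = 196 N down at 0.71 m → arm 1.09 m, τ = 196 × 1.09 = 213.6 N·m counterclockwise.
Net moment of existing loads = 213.6 N·m counterclockwise.
The speaker weighs 19 × 9.8 = 186.2 N and must supply an equal clockwise moment, so its lever arm about the fulcrum is 213.6 / 186.2 = 1.15 m.
That puts it at 1.8 + 1.15 = 2.95 m from the left end.

x ≈ 2.95 m from the left end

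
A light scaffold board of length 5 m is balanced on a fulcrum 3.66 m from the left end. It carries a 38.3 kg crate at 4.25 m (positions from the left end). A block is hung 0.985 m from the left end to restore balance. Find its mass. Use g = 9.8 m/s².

m ≈ 8.45 kg

Sum moments about the fulcrum (at 3.66 m from the left end) (the support reaction has zero arm there).
Crate: 38.3 × 9.8 = 375.3 N down at 4.25 m → arm 0.59 m, τ = 375.3 × 0.59 = 221.4 N·m clockwise.
Net moment of known loads = 221.4 N·m clockwise.
An unknown mass m at 0.985 m has arm 2.675 m; its moment is m·g·2.675 counterclockwise.
Setting net torque to zero: m × 9.8 × 2.675 = 221.4 → m = 221.4 / (9.8 × 2.675) = 8.45 kg.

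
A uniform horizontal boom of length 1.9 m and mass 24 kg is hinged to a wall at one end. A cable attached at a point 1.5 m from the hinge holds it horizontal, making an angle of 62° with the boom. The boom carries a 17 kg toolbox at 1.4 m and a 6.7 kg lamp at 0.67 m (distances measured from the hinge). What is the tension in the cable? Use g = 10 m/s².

About the hinge:
Beam weight: 24 × 10 = 240 N down at 0.95 m → arm 0.95 m, τ = 240 × 0.95 = 228 N·m clockwise.
Toolbox: 17 × 10 = 170 N down at 1.4 m → arm 1.4 m, τ = 170 × 1.4 = 238 N·m clockwise.
Lamp: 6.7 × 10 = 67 N down at 0.67 m → arm 0.67 m, τ = 67 × 0.67 = 44.89 N·m clockwise.
Total clockwise load moment = 510.9 N·m.
The cable tension T acts at 1.5 m; only its component perpendicular to the boom, T sinθ, produces torque. sin 62° = 0.8829.
Στ = 0 ⇒ T × 1.5 × 0.8829 = 510.9 ⇒ T = 510.9 / 1.324 = 386 N.

T ≈ 386 N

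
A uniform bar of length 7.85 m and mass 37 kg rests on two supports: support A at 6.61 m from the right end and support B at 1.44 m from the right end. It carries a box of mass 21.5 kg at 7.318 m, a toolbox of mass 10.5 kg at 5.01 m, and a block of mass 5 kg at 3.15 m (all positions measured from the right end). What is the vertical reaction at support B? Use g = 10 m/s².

Taking torques about support A:
Beam weight: 37 × 10 = 370 N down at 3.925 m → arm 2.685 m, τ = 370 × 2.685 = 993.5 N·m clockwise.
Box: 21.5 × 10 = 215 N down at 7.318 m → arm 0.708 m, τ = 215 × 0.708 = 152.2 N·m counterclockwise.
Toolbox: 10.5 × 10 = 105 N down at 5.01 m → arm 1.6 m, τ = 105 × 1.6 = 168 N·m clockwise.
Block: 5 × 10 = 50 N down at 3.15 m → arm 3.46 m, τ = 50 × 3.46 = 173 N·m clockwise.
Net load moment about support A = 1182 N·m clockwise.
Reaction R at support B is upward at 1.44 m, arm 5.17 m → moment R × 5.17 counterclockwise.
For rotational equilibrium, R × 5.17 = 1182, so R = 229 N.

R_B ≈ 229 N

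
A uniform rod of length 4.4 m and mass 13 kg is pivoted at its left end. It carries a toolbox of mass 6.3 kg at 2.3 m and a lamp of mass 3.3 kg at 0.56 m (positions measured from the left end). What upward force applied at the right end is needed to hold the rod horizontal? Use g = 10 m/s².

F ≈ 102 N

Take moments about the left end.
Beam weight: 13 × 10 = 130 N down at 2.2 m → arm 2.2 m, τ = 130 × 2.2 = 286 N·m clockwise.
Toolbox: 6.3 × 10 = 63 N down at 2.3 m → arm 2.3 m, τ = 63 × 2.3 = 144.9 N·m clockwise.
Lamp: 3.3 × 10 = 33 N down at 0.56 m → arm 0.56 m, τ = 33 × 0.56 = 18.48 N·m clockwise.
Net moment of the loads = 449.4 N·m clockwise.
The upward force F acts at the right end, arm 4.4 m, giving F × 4.4 counterclockwise.
Balancing moments: F × 4.4 = 449.4, giving F = 449.4 / 4.4 = 102 N.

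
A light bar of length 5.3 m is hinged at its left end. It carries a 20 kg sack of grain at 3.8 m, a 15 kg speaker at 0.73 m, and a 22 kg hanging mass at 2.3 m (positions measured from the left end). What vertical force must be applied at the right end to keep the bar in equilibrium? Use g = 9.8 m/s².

Choose the left end as the axis so the unknown pivot reaction has zero arm there.
Sack of grain: 20 × 9.8 = 196 N down at 3.8 m → arm 3.8 m, τ = 196 × 3.8 = 744.8 N·m clockwise.
Speaker: 15 × 9.8 = 147 N down at 0.73 m → arm 0.73 m, τ = 147 × 0.73 = 107.3 N·m clockwise.
Hanging mass: 22 × 9.8 = 215.6 N down at 2.3 m → arm 2.3 m, τ = 215.6 × 2.3 = 495.9 N·m clockwise.
Net moment of the loads = 1348 N·m clockwise.
The upward force F acts at the right end, arm 5.3 m, giving F × 5.3 counterclockwise.
Balancing moments: F × 5.3 = 1348, giving F = 1348 / 5.3 = 254 N.

F ≈ 254 N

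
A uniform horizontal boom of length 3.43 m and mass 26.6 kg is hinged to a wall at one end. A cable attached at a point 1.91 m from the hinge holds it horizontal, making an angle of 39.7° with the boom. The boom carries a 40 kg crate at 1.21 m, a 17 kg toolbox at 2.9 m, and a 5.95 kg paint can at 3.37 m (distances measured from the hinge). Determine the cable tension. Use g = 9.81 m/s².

T ≈ 1310 N

About the hinge:
Beam weight: 26.6 × 9.81 = 260.9 N down at 1.715 m → arm 1.715 m, τ = 260.9 × 1.715 = 447.4 N·m clockwise.
Crate: 40 × 9.81 = 392.4 N down at 1.21 m → arm 1.21 m, τ = 392.4 × 1.21 = 474.8 N·m clockwise.
Toolbox: 17 × 9.81 = 166.8 N down at 2.9 m → arm 2.9 m, τ = 166.8 × 2.9 = 483.7 N·m clockwise.
Paint can: 5.95 × 9.81 = 58.37 N down at 3.37 m → arm 3.37 m, τ = 58.37 × 3.37 = 196.7 N·m clockwise.
Total clockwise load moment = 1603 N·m.
The cable tension T acts at 1.91 m; only its component perpendicular to the boom, T sinθ, produces torque. sin 39.7° = 0.6388.
Στ = 0 ⇒ T × 1.91 × 0.6388 = 1603 ⇒ T = 1603 / 1.22 = 1310 N.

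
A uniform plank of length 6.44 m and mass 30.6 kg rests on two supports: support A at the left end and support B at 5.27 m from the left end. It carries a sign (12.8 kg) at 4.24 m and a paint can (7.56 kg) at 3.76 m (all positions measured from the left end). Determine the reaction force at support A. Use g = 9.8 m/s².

R_A ≈ 162 N

About support B:
Beam weight: 30.6 × 9.8 = 299.9 N down at 3.22 m → arm 2.05 m, τ = 299.9 × 2.05 = 614.8 N·m counterclockwise.
Sign: 12.8 × 9.8 = 125.4 N down at 4.24 m → arm 1.03 m, τ = 125.4 × 1.03 = 129.2 N·m counterclockwise.
Paint can: 7.56 × 9.8 = 74.09 N down at 3.76 m → arm 1.51 m, τ = 74.09 × 1.51 = 111.9 N·m counterclockwise.
Net load moment about support B = 855.9 N·m counterclockwise.
Reaction R at support A is upward at 0 m, arm 5.27 m → moment R × 5.27 clockwise.
Setting net torque to zero: R × 5.27 = 855.9 → R = 162 N.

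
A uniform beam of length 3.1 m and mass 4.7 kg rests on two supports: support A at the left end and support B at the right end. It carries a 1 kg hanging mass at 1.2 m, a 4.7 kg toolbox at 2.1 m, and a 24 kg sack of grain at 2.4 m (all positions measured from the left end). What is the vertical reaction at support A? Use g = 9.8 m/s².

Take moments about support B.
Beam weight: 4.7 × 9.8 = 46.06 N down at 1.55 m → arm 1.55 m, τ = 46.06 × 1.55 = 71.39 N·m counterclockwise.
Hanging mass: 1 × 9.8 = 9.8 N down at 1.2 m → arm 1.9 m, τ = 9.8 × 1.9 = 18.62 N·m counterclockwise.
Toolbox: 4.7 × 9.8 = 46.06 N down at 2.1 m → arm 1 m, τ = 46.06 × 1 = 46.06 N·m counterclockwise.
Sack of grain: 24 × 9.8 = 235.2 N down at 2.4 m → arm 0.7 m, τ = 235.2 × 0.7 = 164.6 N·m counterclockwise.
Net load moment about support B = 300.7 N·m counterclockwise.
Reaction R at support A is upward at 0 m, arm 3.1 m → moment R × 3.1 clockwise.
Balancing moments: R × 3.1 = 300.7, giving R = 97 N.

R_A ≈ 97 N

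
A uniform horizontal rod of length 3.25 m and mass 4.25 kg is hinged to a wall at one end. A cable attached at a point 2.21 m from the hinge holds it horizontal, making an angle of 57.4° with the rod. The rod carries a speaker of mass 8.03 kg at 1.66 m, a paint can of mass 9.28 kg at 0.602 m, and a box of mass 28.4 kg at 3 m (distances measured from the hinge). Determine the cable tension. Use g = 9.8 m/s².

Taking torques about the hinge:
Beam weight: 4.25 × 9.8 = 41.65 N down at 1.625 m → arm 1.625 m, τ = 41.65 × 1.625 = 67.68 N·m clockwise.
Speaker: 8.03 × 9.8 = 78.69 N down at 1.66 m → arm 1.66 m, τ = 78.69 × 1.66 = 130.6 N·m clockwise.
Paint can: 9.28 × 9.8 = 90.94 N down at 0.602 m → arm 0.602 m, τ = 90.94 × 0.602 = 54.75 N·m clockwise.
Box: 28.4 × 9.8 = 278.3 N down at 3 m → arm 3 m, τ = 278.3 × 3 = 834.9 N·m clockwise.
Total clockwise load moment = 1088 N·m.
The cable tension T acts at 2.21 m; only its component perpendicular to the rod, T sinθ, produces torque. sin 57.4° = 0.8425.
Balancing moments: T × 2.21 × 0.8425 = 1088, giving T = 1088 / 1.862 = 584 N.

T ≈ 584 N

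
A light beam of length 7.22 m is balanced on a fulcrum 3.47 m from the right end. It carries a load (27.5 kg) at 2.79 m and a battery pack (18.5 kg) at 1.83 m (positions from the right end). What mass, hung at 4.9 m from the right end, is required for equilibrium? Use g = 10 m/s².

Sum moments about the fulcrum (at 3.47 m from the right end) (the support reaction has zero arm there).
Load: 27.5 × 10 = 275 N down at 2.79 m → arm 0.68 m, τ = 275 × 0.68 = 187 N·m clockwise.
Battery pack: 18.5 × 10 = 185 N down at 1.83 m → arm 1.64 m, τ = 185 × 1.64 = 303.4 N·m clockwise.
Net moment of known loads = 490.4 N·m clockwise.
An unknown mass m at 4.9 m has arm 1.43 m; its moment is m·g·1.43 counterclockwise.
Στ = 0 ⇒ m × 10 × 1.43 = 490.4 ⇒ m = 490.4 / (10 × 1.43) = 34.3 kg.

m ≈ 34.3 kg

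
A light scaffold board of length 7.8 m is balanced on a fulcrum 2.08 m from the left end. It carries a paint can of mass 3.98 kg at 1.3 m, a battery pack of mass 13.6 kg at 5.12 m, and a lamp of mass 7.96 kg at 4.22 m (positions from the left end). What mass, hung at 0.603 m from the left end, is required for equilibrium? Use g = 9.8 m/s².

About the fulcrum (at 2.08 m from the left end):
Paint can: 3.98 × 9.8 = 39 N down at 1.3 m → arm 0.78 m, τ = 39 × 0.78 = 30.42 N·m counterclockwise.
Battery pack: 13.6 × 9.8 = 133.3 N down at 5.12 m → arm 3.04 m, τ = 133.3 × 3.04 = 405.2 N·m clockwise.
Lamp: 7.96 × 9.8 = 78.01 N down at 4.22 m → arm 2.14 m, τ = 78.01 × 2.14 = 166.9 N·m clockwise.
Net moment of known loads = 541.7 N·m clockwise.
An unknown mass m at 0.603 m has arm 1.477 m; its moment is m·g·1.477 counterclockwise.
For rotational equilibrium, m × 9.8 × 1.477 = 541.7, so m = 541.7 / (9.8 × 1.477) = 37.4 kg.

m ≈ 37.4 kg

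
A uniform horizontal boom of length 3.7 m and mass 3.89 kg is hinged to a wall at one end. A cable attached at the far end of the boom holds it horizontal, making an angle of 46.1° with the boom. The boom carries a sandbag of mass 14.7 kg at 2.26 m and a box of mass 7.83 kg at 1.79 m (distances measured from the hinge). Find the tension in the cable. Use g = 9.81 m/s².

About the hinge:
Beam weight: 3.89 × 9.81 = 38.16 N down at 1.85 m → arm 1.85 m, τ = 38.16 × 1.85 = 70.6 N·m clockwise.
Sandbag: 14.7 × 9.81 = 144.2 N down at 2.26 m → arm 2.26 m, τ = 144.2 × 2.26 = 325.9 N·m clockwise.
Box: 7.83 × 9.81 = 76.81 N down at 1.79 m → arm 1.79 m, τ = 76.81 × 1.79 = 137.5 N·m clockwise.
Total clockwise load moment = 534 N·m.
The cable tension T acts at 3.7 m; only its component perpendicular to the boom, T sinθ, produces torque. sin 46.1° = 0.7206.
Setting net torque to zero: T × 3.7 × 0.7206 = 534 → T = 534 / 2.666 = 200 N.

T ≈ 200 N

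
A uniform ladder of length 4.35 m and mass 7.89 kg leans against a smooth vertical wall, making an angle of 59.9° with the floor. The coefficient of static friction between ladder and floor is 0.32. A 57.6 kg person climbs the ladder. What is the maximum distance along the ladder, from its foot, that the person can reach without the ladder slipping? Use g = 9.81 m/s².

Take moments about the foot of the ladder.
Ladder weight 7.89×9.81 = 77.4 N acts at 2.175 m along the ladder; its horizontal arm is 2.175·cos59.9° = 1.091 m → τ = 84.44 N·m clockwise.
Person weight 57.6×9.81 = 565.1 N at distance d → arm d·cos59.9° → τ = 565.1·d·0.5015 clockwise.
Wall normal N at the top has arm L sinθ = 3.763 m counterclockwise, so Στ = 0 gives N·3.763 = 84.44 + 283.4·d.
ΣFy = 0 ⇒ N_floor = 642.5 N, so the maximum friction is μ_s·N_floor = 0.32×642.5 = 205.6 N. ΣFx = 0 ⇒ N_wall = f, so at the slipping point N = 205.6 N.
Substituting: 205.6×3.763 = 84.44 + 283.4·d ⇒ d = (773.7 − 84.44) / 283.4 = 2.43 m.

d ≈ 2.43 m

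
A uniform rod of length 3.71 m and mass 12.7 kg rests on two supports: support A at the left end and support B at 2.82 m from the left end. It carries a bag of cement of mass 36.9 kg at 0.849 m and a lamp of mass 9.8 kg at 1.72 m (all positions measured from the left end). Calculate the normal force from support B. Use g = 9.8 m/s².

Take moments about support A.
Beam weight: 12.7 × 9.8 = 124.5 N down at 1.855 m → arm 1.855 m, τ = 124.5 × 1.855 = 230.9 N·m clockwise.
Bag of cement: 36.9 × 9.8 = 361.6 N down at 0.849 m → arm 0.849 m, τ = 361.6 × 0.849 = 307 N·m clockwise.
Lamp: 9.8 × 9.8 = 96.04 N down at 1.72 m → arm 1.72 m, τ = 96.04 × 1.72 = 165.2 N·m clockwise.
Net load moment about support A = 703.1 N·m clockwise.
Reaction R at support B is upward at 2.82 m, arm 2.82 m → moment R × 2.82 counterclockwise.
Setting net torque to zero: R × 2.82 = 703.1 → R = 249 N.

R_B ≈ 249 N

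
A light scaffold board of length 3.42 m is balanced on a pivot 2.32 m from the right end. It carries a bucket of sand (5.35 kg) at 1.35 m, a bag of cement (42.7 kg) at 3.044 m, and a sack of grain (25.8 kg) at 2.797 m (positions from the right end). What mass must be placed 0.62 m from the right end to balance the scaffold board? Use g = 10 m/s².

Sum moments about the pivot (at 2.32 m from the right end) (the support reaction has zero arm there).
Bucket of sand: 5.35 × 10 = 53.5 N down at 1.35 m → arm 0.97 m, τ = 53.5 × 0.97 = 51.89 N·m clockwise.
Bag of cement: 42.7 × 10 = 427 N down at 3.044 m → arm 0.724 m, τ = 427 × 0.724 = 309.1 N·m counterclockwise.
Sack of grain: 25.8 × 10 = 258 N down at 2.797 m → arm 0.477 m, τ = 258 × 0.477 = 123.1 N·m counterclockwise.
Net moment of known loads = 380.3 N·m counterclockwise.
An unknown mass m at 0.62 m has arm 1.7 m; its moment is m·g·1.7 clockwise.
Balancing moments: m × 10 × 1.7 = 380.3, giving m = 380.3 / (10 × 1.7) = 22.4 kg.

m ≈ 22.4 kg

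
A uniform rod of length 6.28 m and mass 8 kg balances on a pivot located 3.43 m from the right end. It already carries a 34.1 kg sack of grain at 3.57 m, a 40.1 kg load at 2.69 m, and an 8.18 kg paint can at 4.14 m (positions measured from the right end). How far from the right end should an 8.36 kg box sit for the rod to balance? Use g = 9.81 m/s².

Take moments about the pivot (at 3.43 m from the right end).
Beam weight: 8 × 9.81 = 78.48 N down at 3.14 m → arm 0.29 m, τ = 78.48 × 0.29 = 22.76 N·m clockwise.
Sack of grain: 34.1 × 9.81 = 334.5 N down at 3.57 m → arm 0.14 m, τ = 334.5 × 0.14 = 46.83 N·m counterclockwise.
Load: 40.1 × 9.81 = 393.4 N down at 2.69 m → arm 0.74 m, τ = 393.4 × 0.74 = 291.1 N·m clockwise.
Paint can: 8.18 × 9.81 = 80.25 N down at 4.14 m → arm 0.71 m, τ = 80.25 × 0.71 = 56.98 N·m counterclockwise.
Net moment of existing loads = 210.1 N·m clockwise.
The box weighs 8.36 × 9.81 = 82.01 N and must supply an equal counterclockwise moment, so its lever arm about the pivot is 210.1 / 82.01 = 2.56 m.
That puts it at 3.43 + 2.56 = 5.99 m from the right end.

x ≈ 5.99 m from the right end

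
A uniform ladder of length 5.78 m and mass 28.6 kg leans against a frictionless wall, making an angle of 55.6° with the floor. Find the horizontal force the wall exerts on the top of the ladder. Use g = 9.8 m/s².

Choose the foot of the ladder as the axis so the floor normal and friction both act there and drop out.
Ladder weight 28.6×9.8 = 280.3 N acts at 2.89 m along the ladder; its horizontal arm is 2.89·cos55.6° = 1.633 m → τ = 457.7 N·m clockwise.
Wall normal N acts horizontally at the top; its moment arm is the height L sinθ = 5.78·sin55.6° = 4.769 m, counterclockwise.
Balancing moments: N × 4.769 = 457.7, giving N = 96 N.

N_wall ≈ 96 N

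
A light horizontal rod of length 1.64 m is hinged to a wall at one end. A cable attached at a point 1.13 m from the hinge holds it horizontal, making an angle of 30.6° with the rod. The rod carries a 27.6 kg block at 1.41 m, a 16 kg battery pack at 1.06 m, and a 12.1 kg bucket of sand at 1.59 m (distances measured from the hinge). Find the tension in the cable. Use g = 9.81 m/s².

T ≈ 1280 N

Sum moments about the hinge (the unknown hinge reaction has zero arm there).
Block: 27.6 × 9.81 = 270.8 N down at 1.41 m → arm 1.41 m, τ = 270.8 × 1.41 = 381.8 N·m clockwise.
Battery pack: 16 × 9.81 = 157 N down at 1.06 m → arm 1.06 m, τ = 157 × 1.06 = 166.4 N·m clockwise.
Bucket of sand: 12.1 × 9.81 = 118.7 N down at 1.59 m → arm 1.59 m, τ = 118.7 × 1.59 = 188.7 N·m clockwise.
Total clockwise load moment = 736.9 N·m.
The cable tension T acts at 1.13 m; only its component perpendicular to the rod, T sinθ, produces torque. sin 30.6° = 0.509.
Setting net torque to zero: T × 1.13 × 0.509 = 736.9 → T = 736.9 / 0.5752 = 1280 N.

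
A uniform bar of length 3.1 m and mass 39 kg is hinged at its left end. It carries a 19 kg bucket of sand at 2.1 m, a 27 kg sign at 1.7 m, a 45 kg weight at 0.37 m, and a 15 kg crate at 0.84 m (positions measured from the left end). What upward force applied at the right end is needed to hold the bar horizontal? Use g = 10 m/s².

Sum moments about the left end (the unknown pivot reaction has zero arm there).
Beam weight: 39 × 10 = 390 N down at 1.55 m → arm 1.55 m, τ = 390 × 1.55 = 604.5 N·m clockwise.
Bucket of sand: 19 × 10 = 190 N down at 2.1 m → arm 2.1 m, τ = 190 × 2.1 = 399 N·m clockwise.
Sign: 27 × 10 = 270 N down at 1.7 m → arm 1.7 m, τ = 270 × 1.7 = 459 N·m clockwise.
Weight: 45 × 10 = 450 N down at 0.37 m → arm 0.37 m, τ = 450 × 0.37 = 166.5 N·m clockwise.
Crate: 15 × 10 = 150 N down at 0.84 m → arm 0.84 m, τ = 150 × 0.84 = 126 N·m clockwise.
Net moment of the loads = 1755 N·m clockwise.
The upward force F acts at the right end, arm 3.1 m, giving F × 3.1 counterclockwise.
Στ = 0 ⇒ F × 3.1 = 1755 ⇒ F = 1755 / 3.1 = 566 N.

F ≈ 566 N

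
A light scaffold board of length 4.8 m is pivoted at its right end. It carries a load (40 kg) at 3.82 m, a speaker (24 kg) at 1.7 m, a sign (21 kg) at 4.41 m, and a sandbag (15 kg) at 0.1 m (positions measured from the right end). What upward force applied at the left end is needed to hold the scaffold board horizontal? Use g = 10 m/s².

Sum moments about the right end (the unknown pivot reaction has zero arm there).
Load: 40 × 10 = 400 N down at 3.82 m → arm 3.82 m, τ = 400 × 3.82 = 1528 N·m counterclockwise.
Speaker: 24 × 10 = 240 N down at 1.7 m → arm 1.7 m, τ = 240 × 1.7 = 408 N·m counterclockwise.
Sign: 21 × 10 = 210 N down at 4.41 m → arm 4.41 m, τ = 210 × 4.41 = 926.1 N·m counterclockwise.
Sandbag: 15 × 10 = 150 N down at 0.1 m → arm 0.1 m, τ = 150 × 0.1 = 15 N·m counterclockwise.
Net moment of the loads = 2877 N·m counterclockwise.
The upward force F acts at the left end, arm 4.8 m, giving F × 4.8 clockwise.
Balancing moments: F × 4.8 = 2877, giving F = 2877 / 4.8 = 599 N.

F ≈ 599 N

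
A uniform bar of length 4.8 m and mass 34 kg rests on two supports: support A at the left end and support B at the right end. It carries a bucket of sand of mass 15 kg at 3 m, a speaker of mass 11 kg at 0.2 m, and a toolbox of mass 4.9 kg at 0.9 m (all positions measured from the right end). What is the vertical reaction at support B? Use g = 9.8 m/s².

Sum moments about support A (its reaction then has zero moment arm).
Beam weight: 34 × 9.8 = 333.2 N down at 2.4 m → arm 2.4 m, τ = 333.2 × 2.4 = 799.7 N·m clockwise.
Bucket of sand: 15 × 9.8 = 147 N down at 3 m → arm 1.8 m, τ = 147 × 1.8 = 264.6 N·m clockwise.
Speaker: 11 × 9.8 = 107.8 N down at 0.2 m → arm 4.6 m, τ = 107.8 × 4.6 = 495.9 N·m clockwise.
Toolbox: 4.9 × 9.8 = 48.02 N down at 0.9 m → arm 3.9 m, τ = 48.02 × 3.9 = 187.3 N·m clockwise.
Net load moment about support A = 1748 N·m clockwise.
Reaction R at support B is upward at 0 m, arm 4.8 m → moment R × 4.8 counterclockwise.
Στ = 0 ⇒ R × 4.8 = 1748 ⇒ R = 364 N.

R_B ≈ 364 N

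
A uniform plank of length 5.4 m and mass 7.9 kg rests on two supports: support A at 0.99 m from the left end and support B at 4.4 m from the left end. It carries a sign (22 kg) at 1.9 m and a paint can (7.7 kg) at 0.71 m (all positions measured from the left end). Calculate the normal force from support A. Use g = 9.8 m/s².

About support B:
Beam weight: 7.9 × 9.8 = 77.42 N down at 2.7 m → arm 1.7 m, τ = 77.42 × 1.7 = 131.6 N·m counterclockwise.
Sign: 22 × 9.8 = 215.6 N down at 1.9 m → arm 2.5 m, τ = 215.6 × 2.5 = 539 N·m counterclockwise.
Paint can: 7.7 × 9.8 = 75.46 N down at 0.71 m → arm 3.69 m, τ = 75.46 × 3.69 = 278.4 N·m counterclockwise.
Net load moment about support B = 949 N·m counterclockwise.
Reaction R at support A is upward at 0.99 m, arm 3.41 m → moment R × 3.41 clockwise.
Στ = 0 ⇒ R × 3.41 = 949 ⇒ R = 278 N.

R_A ≈ 278 N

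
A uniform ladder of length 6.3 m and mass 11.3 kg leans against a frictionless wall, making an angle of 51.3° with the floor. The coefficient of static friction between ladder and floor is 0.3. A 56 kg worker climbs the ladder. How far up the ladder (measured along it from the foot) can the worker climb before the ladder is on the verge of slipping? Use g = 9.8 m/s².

d ≈ 2.2 m

Choose the foot of the ladder as the axis so the floor normal and friction both act there and drop out.
Ladder weight 11.3×9.8 = 110.7 N acts at 3.15 m along the ladder; its horizontal arm is 3.15·cos51.3° = 1.97 m → τ = 218.1 N·m clockwise.
Worker weight 56×9.8 = 548.8 N at distance d → arm d·cos51.3° → τ = 548.8·d·0.6252 clockwise.
Wall normal N at the top has arm L sinθ = 4.917 m counterclockwise, so Στ = 0 gives N·4.917 = 218.1 + 343.1·d.
ΣFy = 0 ⇒ N_floor = 659.5 N, so the maximum friction is μ_s·N_floor = 0.3×659.5 = 197.8 N. ΣFx = 0 ⇒ N_wall = f, so at the slipping point N = 197.8 N.
Substituting: 197.8×4.917 = 218.1 + 343.1·d ⇒ d = (972.6 − 218.1) / 343.1 = 2.2 m.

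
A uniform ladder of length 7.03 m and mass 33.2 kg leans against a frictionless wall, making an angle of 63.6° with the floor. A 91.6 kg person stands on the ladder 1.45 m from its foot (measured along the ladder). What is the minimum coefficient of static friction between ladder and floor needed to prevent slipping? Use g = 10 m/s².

Taking torques about the foot of the ladder:
Ladder weight 33.2×10 = 332 N acts at 3.515 m along the ladder; its horizontal arm is 3.515·cos63.6° = 1.563 m → τ = 518.9 N·m clockwise.
Person: 91.6×10 = 916 N at 1.45 m → arm 0.6447 m → τ = 590.5 N·m clockwise.
Wall normal N acts horizontally at the top; its moment arm is the height L sinθ = 7.03·sin63.6° = 6.297 m, counterclockwise.
Balancing moments: N × 6.297 = 1109, giving N = 176.1 N.
ΣFx = 0 ⇒ f = N_wall = 176.1 N. ΣFy = 0 ⇒ N_floor = 1248 N.
μ_min = f / N_floor = 176.1 / 1248 = 0.141.

μ_min ≈ 0.141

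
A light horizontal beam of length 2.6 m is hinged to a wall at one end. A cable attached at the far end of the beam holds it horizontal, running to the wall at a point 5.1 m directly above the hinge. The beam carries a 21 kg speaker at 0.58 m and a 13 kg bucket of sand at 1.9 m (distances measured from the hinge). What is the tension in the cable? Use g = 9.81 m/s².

T ≈ 156 N

Sum moments about the hinge (the unknown hinge reaction has zero arm there).
Speaker: 21 × 9.81 = 206 N down at 0.58 m → arm 0.58 m, τ = 206 × 0.58 = 119.5 N·m clockwise.
Bucket of sand: 13 × 9.81 = 127.5 N down at 1.9 m → arm 1.9 m, τ = 127.5 × 1.9 = 242.2 N·m clockwise.
Total clockwise load moment = 361.7 N·m.
The cable tension T acts at 2.6 m; only its component perpendicular to the beam, T sinθ, produces torque. sinθ = h/√(h²+d²) = 5.1/√(5.1²+2.6²) = 0.8909.
For rotational equilibrium, T × 2.6 × 0.8909 = 361.7, so T = 361.7 / 2.316 = 156 N.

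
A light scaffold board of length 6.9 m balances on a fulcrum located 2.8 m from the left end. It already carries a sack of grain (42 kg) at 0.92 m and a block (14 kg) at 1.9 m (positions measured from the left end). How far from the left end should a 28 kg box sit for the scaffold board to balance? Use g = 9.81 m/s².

Taking torques about the fulcrum (at 2.8 m from the left end):
Sack of grain: 42 × 9.81 = 412 N down at 0.92 m → arm 1.88 m, τ = 412 × 1.88 = 774.6 N·m counterclockwise.
Block: 14 × 9.81 = 137.3 N down at 1.9 m → arm 0.9 m, τ = 137.3 × 0.9 = 123.6 N·m counterclockwise.
Net moment of existing loads = 898.2 N·m counterclockwise.
The box weighs 28 × 9.81 = 274.7 N and must supply an equal clockwise moment, so its lever arm about the fulcrum is 898.2 / 274.7 = 3.27 m.
That puts it at 2.8 + 3.27 = 6.07 m from the left end.

x ≈ 6.07 m from the left end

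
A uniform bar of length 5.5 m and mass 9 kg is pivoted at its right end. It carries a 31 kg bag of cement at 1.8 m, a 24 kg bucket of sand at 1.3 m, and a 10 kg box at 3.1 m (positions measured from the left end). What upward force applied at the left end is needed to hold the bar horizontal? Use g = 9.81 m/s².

Taking torques about the right end:
Beam weight: 9 × 9.81 = 88.29 N down at 2.75 m → arm 2.75 m, τ = 88.29 × 2.75 = 242.8 N·m counterclockwise.
Bag of cement: 31 × 9.81 = 304.1 N down at 1.8 m → arm 3.7 m, τ = 304.1 × 3.7 = 1125 N·m counterclockwise.
Bucket of sand: 24 × 9.81 = 235.4 N down at 1.3 m → arm 4.2 m, τ = 235.4 × 4.2 = 988.7 N·m counterclockwise.
Box: 10 × 9.81 = 98.1 N down at 3.1 m → arm 2.4 m, τ = 98.1 × 2.4 = 235.4 N·m counterclockwise.
Net moment of the loads = 2592 N·m counterclockwise.
The upward force F acts at the left end, arm 5.5 m, giving F × 5.5 clockwise.
Setting net torque to zero: F × 5.5 = 2592 → F = 2592 / 5.5 = 471 N.

F ≈ 471 N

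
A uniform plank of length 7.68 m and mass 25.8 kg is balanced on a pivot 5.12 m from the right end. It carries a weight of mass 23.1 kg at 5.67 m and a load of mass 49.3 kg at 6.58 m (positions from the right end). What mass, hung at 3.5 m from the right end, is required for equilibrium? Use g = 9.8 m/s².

m ≈ 31.9 kg

Take moments about the pivot (at 5.12 m from the right end).
Beam weight: 25.8 × 9.8 = 252.8 N down at 3.84 m → arm 1.28 m, τ = 252.8 × 1.28 = 323.6 N·m clockwise.
Weight: 23.1 × 9.8 = 226.4 N down at 5.67 m → arm 0.55 m, τ = 226.4 × 0.55 = 124.5 N·m counterclockwise.
Load: 49.3 × 9.8 = 483.1 N down at 6.58 m → arm 1.46 m, τ = 483.1 × 1.46 = 705.3 N·m counterclockwise.
Net moment of known loads = 506.2 N·m counterclockwise.
An unknown mass m at 3.5 m has arm 1.62 m; its moment is m·g·1.62 clockwise.
For rotational equilibrium, m × 9.8 × 1.62 = 506.2, so m = 506.2 / (9.8 × 1.62) = 31.9 kg.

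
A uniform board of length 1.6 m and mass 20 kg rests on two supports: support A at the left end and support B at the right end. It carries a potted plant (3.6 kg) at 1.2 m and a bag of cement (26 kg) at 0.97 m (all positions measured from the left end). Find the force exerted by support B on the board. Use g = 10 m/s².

R_B ≈ 285 N

About support A:
Beam weight: 20 × 10 = 200 N down at 0.8 m → arm 0.8 m, τ = 200 × 0.8 = 160 N·m clockwise.
Potted plant: 3.6 × 10 = 36 N down at 1.2 m → arm 1.2 m, τ = 36 × 1.2 = 43.2 N·m clockwise.
Bag of cement: 26 × 10 = 260 N down at 0.97 m → arm 0.97 m, τ = 260 × 0.97 = 252.2 N·m clockwise.
Net load moment about support A = 455.4 N·m clockwise.
Reaction R at support B is upward at 1.6 m, arm 1.6 m → moment R × 1.6 counterclockwise.
Στ = 0 ⇒ R × 1.6 = 455.4 ⇒ R = 285 N.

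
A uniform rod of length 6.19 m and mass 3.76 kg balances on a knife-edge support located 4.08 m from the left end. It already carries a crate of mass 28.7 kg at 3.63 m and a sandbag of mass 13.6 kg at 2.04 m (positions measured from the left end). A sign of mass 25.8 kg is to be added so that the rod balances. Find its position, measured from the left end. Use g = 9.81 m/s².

x ≈ 5.8 m from the left end

Take moments about the knife-edge support (at 4.08 m from the left end).
Beam weight: 3.76 × 9.81 = 36.89 N down at 3.095 m → arm 0.985 m, τ = 36.89 × 0.985 = 36.34 N·m counterclockwise.
Crate: 28.7 × 9.81 = 281.5 N down at 3.63 m → arm 0.45 m, τ = 281.5 × 0.45 = 126.7 N·m counterclockwise.
Sandbag: 13.6 × 9.81 = 133.4 N down at 2.04 m → arm 2.04 m, τ = 133.4 × 2.04 = 272.1 N·m counterclockwise.
Net moment of existing loads = 435.1 N·m counterclockwise.
The sign weighs 25.8 × 9.81 = 253.1 N and must supply an equal clockwise moment, so its lever arm about the knife-edge support is 435.1 / 253.1 = 1.72 m.
That puts it at 4.08 + 1.72 = 5.8 m from the left end.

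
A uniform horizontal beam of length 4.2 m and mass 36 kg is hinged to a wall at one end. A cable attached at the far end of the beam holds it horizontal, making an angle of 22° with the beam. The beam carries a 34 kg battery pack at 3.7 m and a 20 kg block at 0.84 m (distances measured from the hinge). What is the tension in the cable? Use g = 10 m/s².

Choose the hinge as the axis so the unknown hinge reaction has zero arm there.
Beam weight: 36 × 10 = 360 N down at 2.1 m → arm 2.1 m, τ = 360 × 2.1 = 756 N·m clockwise.
Battery pack: 34 × 10 = 340 N down at 3.7 m → arm 3.7 m, τ = 340 × 3.7 = 1258 N·m clockwise.
Block: 20 × 10 = 200 N down at 0.84 m → arm 0.84 m, τ = 200 × 0.84 = 168 N·m clockwise.
Total clockwise load moment = 2182 N·m.
The cable tension T acts at 4.2 m; only its component perpendicular to the beam, T sinθ, produces torque. sin 22° = 0.3746.
Στ = 0 ⇒ T × 4.2 × 0.3746 = 2182 ⇒ T = 2182 / 1.573 = 1390 N.

T ≈ 1390 N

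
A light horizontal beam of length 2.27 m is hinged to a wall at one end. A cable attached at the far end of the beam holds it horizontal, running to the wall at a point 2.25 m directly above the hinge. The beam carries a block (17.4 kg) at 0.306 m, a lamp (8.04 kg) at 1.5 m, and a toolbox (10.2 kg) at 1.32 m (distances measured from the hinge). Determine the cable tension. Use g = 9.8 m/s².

Sum moments about the hinge (the unknown hinge reaction has zero arm there).
Block: 17.4 × 9.8 = 170.5 N down at 0.306 m → arm 0.306 m, τ = 170.5 × 0.306 = 52.17 N·m clockwise.
Lamp: 8.04 × 9.8 = 78.79 N down at 1.5 m → arm 1.5 m, τ = 78.79 × 1.5 = 118.2 N·m clockwise.
Toolbox: 10.2 × 9.8 = 99.96 N down at 1.32 m → arm 1.32 m, τ = 99.96 × 1.32 = 131.9 N·m clockwise.
Total clockwise load moment = 302.3 N·m.
The cable tension T acts at 2.27 m; only its component perpendicular to the beam, T sinθ, produces torque. sinθ = h/√(h²+d²) = 2.25/√(2.25²+2.27²) = 0.704.
Balancing moments: T × 2.27 × 0.704 = 302.3, giving T = 302.3 / 1.598 = 189 N.

T ≈ 189 N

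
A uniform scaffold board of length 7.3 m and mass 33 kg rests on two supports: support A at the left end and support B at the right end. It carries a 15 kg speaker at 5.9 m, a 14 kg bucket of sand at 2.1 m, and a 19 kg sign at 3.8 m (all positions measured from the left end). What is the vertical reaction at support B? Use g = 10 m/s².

Take moments about support A.
Beam weight: 33 × 10 = 330 N down at 3.65 m → arm 3.65 m, τ = 330 × 3.65 = 1204 N·m clockwise.
Speaker: 15 × 10 = 150 N down at 5.9 m → arm 5.9 m, τ = 150 × 5.9 = 885 N·m clockwise.
Bucket of sand: 14 × 10 = 140 N down at 2.1 m → arm 2.1 m, τ = 140 × 2.1 = 294 N·m clockwise.
Sign: 19 × 10 = 190 N down at 3.8 m → arm 3.8 m, τ = 190 × 3.8 = 722 N·m clockwise.
Net load moment about support A = 3105 N·m clockwise.
Reaction R at support B is upward at 7.3 m, arm 7.3 m → moment R × 7.3 counterclockwise.
Setting net torque to zero: R × 7.3 = 3105 → R = 425 N.

R_B ≈ 425 N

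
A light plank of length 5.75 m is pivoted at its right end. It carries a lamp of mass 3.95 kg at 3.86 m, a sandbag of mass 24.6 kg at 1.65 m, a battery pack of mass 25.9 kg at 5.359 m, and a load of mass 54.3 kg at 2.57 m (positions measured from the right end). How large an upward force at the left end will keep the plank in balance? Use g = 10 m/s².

Taking torques about the right end:
Lamp: 3.95 × 10 = 39.5 N down at 3.86 m → arm 3.86 m, τ = 39.5 × 3.86 = 152.5 N·m counterclockwise.
Sandbag: 24.6 × 10 = 246 N down at 1.65 m → arm 1.65 m, τ = 246 × 1.65 = 405.9 N·m counterclockwise.
Battery pack: 25.9 × 10 = 259 N down at 5.359 m → arm 5.359 m, τ = 259 × 5.359 = 1388 N·m counterclockwise.
Load: 54.3 × 10 = 543 N down at 2.57 m → arm 2.57 m, τ = 543 × 2.57 = 1396 N·m counterclockwise.
Net moment of the loads = 3342 N·m counterclockwise.
The upward force F acts at the left end, arm 5.75 m, giving F × 5.75 clockwise.
Balancing moments: F × 5.75 = 3342, giving F = 3342 / 5.75 = 581 N.

F ≈ 581 N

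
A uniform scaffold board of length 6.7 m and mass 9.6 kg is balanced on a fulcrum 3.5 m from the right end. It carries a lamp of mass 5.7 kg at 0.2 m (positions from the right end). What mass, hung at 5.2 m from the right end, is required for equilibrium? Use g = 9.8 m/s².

Taking torques about the fulcrum (at 3.5 m from the right end):
Beam weight: 9.6 × 9.8 = 94.08 N down at 3.35 m → arm 0.15 m, τ = 94.08 × 0.15 = 14.11 N·m clockwise.
Lamp: 5.7 × 9.8 = 55.86 N down at 0.2 m → arm 3.3 m, τ = 55.86 × 3.3 = 184.3 N·m clockwise.
Net moment of known loads = 198.4 N·m clockwise.
An unknown mass m at 5.2 m has arm 1.7 m; its moment is m·g·1.7 counterclockwise.
Balancing moments: m × 9.8 × 1.7 = 198.4, giving m = 198.4 / (9.8 × 1.7) = 11.9 kg.

m ≈ 11.9 kg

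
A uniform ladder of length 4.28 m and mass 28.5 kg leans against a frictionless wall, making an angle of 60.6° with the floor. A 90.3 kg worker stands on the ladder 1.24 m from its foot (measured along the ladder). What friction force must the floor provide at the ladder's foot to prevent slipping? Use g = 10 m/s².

f ≈ 228 N

Taking torques about the foot of the ladder:
Ladder weight 28.5×10 = 285 N acts at 2.14 m along the ladder; its horizontal arm is 2.14·cos60.6° = 1.051 m → τ = 299.5 N·m clockwise.
Worker: 90.3×10 = 903 N at 1.24 m → arm 0.6087 m → τ = 549.7 N·m clockwise.
Wall normal N acts horizontally at the top; its moment arm is the height L sinθ = 4.28·sin60.6° = 3.729 m, counterclockwise.
Setting net torque to zero: N × 3.729 = 849.2 → N = 228 N.
ΣFx = 0: friction at the foot balances the wall's push, so f = N_wall = 228 N.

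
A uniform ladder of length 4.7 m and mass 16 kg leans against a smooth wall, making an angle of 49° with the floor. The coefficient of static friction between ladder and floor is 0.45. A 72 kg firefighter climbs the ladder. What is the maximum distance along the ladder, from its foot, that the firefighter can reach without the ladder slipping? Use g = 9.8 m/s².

Taking torques about the foot of the ladder:
Ladder weight 16×9.8 = 156.8 N acts at 2.35 m along the ladder; its horizontal arm is 2.35·cos49° = 1.542 m → τ = 241.8 N·m clockwise.
Firefighter weight 72×9.8 = 705.6 N at distance d → arm d·cos49° → τ = 705.6·d·0.6561 clockwise.
Wall normal N at the top has arm L sinθ = 3.547 m counterclockwise, so Στ = 0 gives N·3.547 = 241.8 + 462.9·d.
ΣFy = 0 ⇒ N_floor = 862.4 N, so the maximum friction is μ_s·N_floor = 0.45×862.4 = 388.1 N. ΣFx = 0 ⇒ N_wall = f, so at the slipping point N = 388.1 N.
Substituting: 388.1×3.547 = 241.8 + 462.9·d ⇒ d = (1377 − 241.8) / 462.9 = 2.45 m.

d ≈ 2.45 m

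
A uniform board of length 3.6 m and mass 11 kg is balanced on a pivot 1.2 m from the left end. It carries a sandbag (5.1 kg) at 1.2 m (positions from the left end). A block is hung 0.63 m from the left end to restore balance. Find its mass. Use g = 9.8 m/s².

Sum moments about the pivot (at 1.2 m from the left end) (the support reaction has zero arm there).
Beam weight: 11 × 9.8 = 107.8 N down at 1.8 m → arm 0.6 m, τ = 107.8 × 0.6 = 64.68 N·m clockwise.
Sandbag: acts at the pivot, moment arm 0 → no torque.
Net moment of known loads = 64.68 N·m clockwise.
An unknown mass m at 0.63 m has arm 0.57 m; its moment is m·g·0.57 counterclockwise.
For rotational equilibrium, m × 9.8 × 0.57 = 64.68, so m = 64.68 / (9.8 × 0.57) = 11.6 kg.

m ≈ 11.6 kg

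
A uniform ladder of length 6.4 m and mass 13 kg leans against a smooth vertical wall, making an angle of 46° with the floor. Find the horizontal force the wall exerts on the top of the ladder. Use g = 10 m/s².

Sum moments about the foot of the ladder (the floor normal and friction both act there and drop out).
Ladder weight 13×10 = 130 N acts at 3.2 m along the ladder; its horizontal arm is 3.2·cos46° = 2.223 m → τ = 289 N·m clockwise.
Wall normal N acts horizontally at the top; its moment arm is the height L sinθ = 6.4·sin46° = 4.604 m, counterclockwise.
Balancing moments: N × 4.604 = 289, giving N = 62.8 N.

N_wall ≈ 62.8 N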